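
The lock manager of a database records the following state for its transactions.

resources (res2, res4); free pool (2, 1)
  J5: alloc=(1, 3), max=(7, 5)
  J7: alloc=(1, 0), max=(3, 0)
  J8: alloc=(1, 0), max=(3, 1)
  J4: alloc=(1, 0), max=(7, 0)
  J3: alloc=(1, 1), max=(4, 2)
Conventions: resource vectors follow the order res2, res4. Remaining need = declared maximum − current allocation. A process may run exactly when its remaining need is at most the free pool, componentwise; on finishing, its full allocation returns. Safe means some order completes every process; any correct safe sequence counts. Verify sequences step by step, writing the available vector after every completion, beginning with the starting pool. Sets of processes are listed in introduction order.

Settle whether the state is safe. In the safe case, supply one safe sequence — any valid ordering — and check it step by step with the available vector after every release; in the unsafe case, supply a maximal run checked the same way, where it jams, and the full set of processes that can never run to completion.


UNSAFE — no complete ordering exists.
Key observation: no order helps: past J7, J8, J3, the free pool tops out at (5, 2), below what each blocked process needs in res2.
The run J7, J8, J3 cannot be extended any further. Step-by-step check:
  pool = (2, 1)
  run J7 (needs (2, 0), free (2, 1)); after release of (1, 0) the pool is (3, 1)
  run J8 (needs (2, 1), free (3, 1)); after release of (1, 0) the pool is (4, 1)
  run J3 (needs (3, 1), free (4, 1)); after release of (1, 1) the pool is (5, 2)
  blocked: J5 wants (6, 2), pool (5, 2) — not enough res2
  blocked: J4 wants (6, 0), pool (5, 2) — not enough res2
Never able to finish: J5 and J4.


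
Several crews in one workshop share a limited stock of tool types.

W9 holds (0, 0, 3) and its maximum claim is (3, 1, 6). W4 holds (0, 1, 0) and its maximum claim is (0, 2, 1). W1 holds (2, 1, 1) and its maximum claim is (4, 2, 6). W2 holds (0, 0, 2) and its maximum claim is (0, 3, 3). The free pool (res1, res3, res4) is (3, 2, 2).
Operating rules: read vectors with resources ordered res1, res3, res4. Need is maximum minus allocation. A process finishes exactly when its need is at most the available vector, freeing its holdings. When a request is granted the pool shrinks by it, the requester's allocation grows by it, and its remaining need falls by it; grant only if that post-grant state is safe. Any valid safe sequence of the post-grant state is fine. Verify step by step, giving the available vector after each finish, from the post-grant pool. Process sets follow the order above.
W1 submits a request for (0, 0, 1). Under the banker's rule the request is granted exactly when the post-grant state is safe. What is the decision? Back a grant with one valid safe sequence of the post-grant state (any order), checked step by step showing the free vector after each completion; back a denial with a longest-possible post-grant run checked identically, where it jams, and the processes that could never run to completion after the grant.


GRANT. The post-grant state is safe; one safe sequence: W4, W2, W9, W1.
Key observation: even at the reduced pool (3, 2, 1), W4 fits immediately, so safety survives the grant.
Verifying the post-grant state step by step:
  pool = (3, 2, 1)
  run W4 (needs (0, 1, 1), free (3, 2, 1)); after release of (0, 1, 0) the pool is (3, 3, 1)
  run W2 (needs (0, 3, 1), free (3, 3, 1)); after release of (0, 0, 2) the pool is (3, 3, 3)
  run W9 (needs (3, 1, 3), free (3, 3, 3)); after release of (0, 0, 3) the pool is (3, 3, 6)
  run W1 (needs (2, 1, 4), free (3, 3, 6)); after release of (2, 1, 2) the pool is (5, 4, 8)


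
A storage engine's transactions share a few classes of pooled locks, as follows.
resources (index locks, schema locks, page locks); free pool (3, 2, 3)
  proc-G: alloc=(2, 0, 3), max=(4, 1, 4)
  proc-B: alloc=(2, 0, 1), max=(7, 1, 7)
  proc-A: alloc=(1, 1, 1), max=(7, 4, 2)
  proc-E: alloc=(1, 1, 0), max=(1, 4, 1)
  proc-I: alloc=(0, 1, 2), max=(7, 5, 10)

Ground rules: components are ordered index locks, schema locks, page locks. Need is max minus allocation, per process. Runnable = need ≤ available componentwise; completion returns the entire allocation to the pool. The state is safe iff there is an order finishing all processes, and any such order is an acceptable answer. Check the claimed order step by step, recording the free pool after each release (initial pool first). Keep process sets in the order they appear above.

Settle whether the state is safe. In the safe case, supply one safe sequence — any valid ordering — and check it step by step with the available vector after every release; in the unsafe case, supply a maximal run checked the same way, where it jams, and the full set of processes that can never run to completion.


The state is UNSAFE.
Key observation: once proc-G, proc-B finish, the pool peaks at (7, 2, 7) — and every remaining process still needs more schema locks than that.
The run proc-G, proc-B cannot be extended any further. Walking it through:
  pool = (3, 2, 3)
  proc-G: need (2, 1, 1) fits (3, 2, 3); releases (2, 0, 3), pool now (5, 2, 6)
  proc-B: need (5, 1, 6) fits (5, 2, 6); releases (2, 0, 1), pool now (7, 2, 7)
  proc-A cannot run: need (6, 3, 1) vs free (7, 2, 7) (insufficient schema locks)
  proc-E cannot run: need (0, 3, 1) vs free (7, 2, 7) (insufficient schema locks)
  proc-I cannot run: need (7, 4, 8) vs free (7, 2, 7) (insufficient schema locks and page locks)
Never able to finish: proc-A, proc-E and proc-I.


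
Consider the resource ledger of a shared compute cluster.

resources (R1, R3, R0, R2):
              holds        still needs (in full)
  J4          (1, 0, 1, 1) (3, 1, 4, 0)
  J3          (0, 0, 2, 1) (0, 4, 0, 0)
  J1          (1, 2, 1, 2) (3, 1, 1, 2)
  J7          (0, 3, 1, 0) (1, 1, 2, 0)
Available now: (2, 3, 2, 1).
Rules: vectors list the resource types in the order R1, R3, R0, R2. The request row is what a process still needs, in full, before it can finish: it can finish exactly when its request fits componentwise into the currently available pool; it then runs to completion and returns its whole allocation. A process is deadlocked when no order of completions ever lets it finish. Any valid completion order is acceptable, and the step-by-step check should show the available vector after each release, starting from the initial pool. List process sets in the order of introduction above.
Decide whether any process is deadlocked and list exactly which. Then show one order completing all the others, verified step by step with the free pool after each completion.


Deadlocked set: J4 and J1.
Key observation: once J7, J3 finish, the pool peaks at (2, 6, 5, 2) — and every remaining process still needs more R1 than that.
One completion order for the rest: J7, J3. Step-by-step check:
  pool = (2, 3, 2, 1)
  J7: need (1, 1, 2, 0) fits (2, 3, 2, 1); releases (0, 3, 1, 0), pool now (2, 6, 3, 1)
  J3: need (0, 4, 0, 0) fits (2, 6, 3, 1); releases (0, 0, 2, 1), pool now (2, 6, 5, 2)
None of the blocked processes ever fits:
  J4 still needs (3, 1, 4, 0) but only (2, 6, 5, 2) is free — short on R1
  J1 still needs (3, 1, 1, 2) but only (2, 6, 5, 2) is free — short on R1


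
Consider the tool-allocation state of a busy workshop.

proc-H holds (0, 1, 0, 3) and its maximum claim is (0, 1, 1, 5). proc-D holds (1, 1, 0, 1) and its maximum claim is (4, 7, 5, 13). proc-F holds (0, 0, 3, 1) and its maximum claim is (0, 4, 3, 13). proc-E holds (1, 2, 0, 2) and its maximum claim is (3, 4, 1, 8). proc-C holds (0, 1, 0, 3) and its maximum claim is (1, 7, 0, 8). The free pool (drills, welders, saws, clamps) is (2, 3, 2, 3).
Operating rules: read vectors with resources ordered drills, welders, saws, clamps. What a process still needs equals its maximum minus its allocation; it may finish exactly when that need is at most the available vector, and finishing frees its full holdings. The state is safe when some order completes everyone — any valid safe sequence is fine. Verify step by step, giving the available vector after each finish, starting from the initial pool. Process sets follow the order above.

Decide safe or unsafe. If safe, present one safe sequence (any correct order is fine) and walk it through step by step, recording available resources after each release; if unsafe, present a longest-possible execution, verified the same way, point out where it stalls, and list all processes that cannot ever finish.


UNSAFE — no complete ordering exists.
Key observation: clamps is the bottleneck — with proc-H, proc-E, proc-C done the pool holds (3, 7, 2, 11), short of every remaining need.
A maximal execution: proc-H, proc-E, proc-C — then nothing else fits. Verifying each step:
  pool = (2, 3, 2, 3)
  proc-H needs (0, 0, 1, 2) <= (2, 3, 2, 3) -> finishes; pool += (0, 1, 0, 3) = (2, 4, 2, 6)
  proc-E needs (2, 2, 1, 6) <= (2, 4, 2, 6) -> finishes; pool += (1, 2, 0, 2) = (3, 6, 2, 8)
  proc-C needs (1, 6, 0, 5) <= (3, 6, 2, 8) -> finishes; pool += (0, 1, 0, 3) = (3, 7, 2, 11)
  proc-D still needs (3, 6, 5, 12) but only (3, 7, 2, 11) is free — short on saws and clamps
  proc-F still needs (0, 4, 0, 12) but only (3, 7, 2, 11) is free — short on clamps
Processes that can never finish: proc-D and proc-F.


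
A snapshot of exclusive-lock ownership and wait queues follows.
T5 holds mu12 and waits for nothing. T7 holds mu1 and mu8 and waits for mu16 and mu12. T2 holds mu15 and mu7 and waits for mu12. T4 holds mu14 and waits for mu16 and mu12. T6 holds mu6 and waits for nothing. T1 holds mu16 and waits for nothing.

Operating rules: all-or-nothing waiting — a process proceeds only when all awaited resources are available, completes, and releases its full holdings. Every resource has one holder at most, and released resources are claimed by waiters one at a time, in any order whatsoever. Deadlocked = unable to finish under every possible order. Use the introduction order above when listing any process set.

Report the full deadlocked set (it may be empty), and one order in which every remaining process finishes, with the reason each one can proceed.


Nothing here is deadlocked.
Key observation: although several processes wait, no cycle exists — each chain bottoms out at a free runner.
The rest can finish in the order T1, T5, T4, T2, T6, T7.
Walking it through:
  T1: no waits; runs immediately, freeing mu16
  T5: no waits; runs immediately, freeing mu12
  run T4 (all its waits — mu16 and mu12 — are resolved); releases mu14
  run T2 (all its waits — mu12 — are resolved); releases mu15 and mu7
  T6: no waits; runs immediately, freeing mu6
  run T7 (all its waits — mu16 and mu12 — are resolved); releases mu1 and mu8


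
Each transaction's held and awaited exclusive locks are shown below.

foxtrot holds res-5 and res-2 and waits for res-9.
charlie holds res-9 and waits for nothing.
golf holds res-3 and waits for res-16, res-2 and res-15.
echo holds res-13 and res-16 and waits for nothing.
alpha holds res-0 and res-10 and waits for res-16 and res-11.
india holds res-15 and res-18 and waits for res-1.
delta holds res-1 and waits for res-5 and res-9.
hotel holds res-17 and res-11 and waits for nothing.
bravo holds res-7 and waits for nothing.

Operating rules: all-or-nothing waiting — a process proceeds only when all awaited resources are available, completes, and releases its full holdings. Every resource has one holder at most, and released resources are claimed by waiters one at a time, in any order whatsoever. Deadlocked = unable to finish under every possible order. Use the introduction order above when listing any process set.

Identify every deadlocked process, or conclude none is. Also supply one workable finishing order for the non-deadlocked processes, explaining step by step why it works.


The deadlocked set is empty.
Key observation: the wait relation is loop-free; peeling off processes with no waits unwinds the whole state.
The rest can finish in the order charlie, foxtrot, delta, echo, hotel, bravo, india, golf, alpha.
Step-by-step check:
  charlie waits on nothing -> runs at once and releases res-9
  foxtrot: everything it awaited (res-9) is free; runs, freeing res-5 and res-2
  delta: everything it awaited (res-5 and res-9) is free; runs, freeing res-1
  echo waits on nothing -> runs at once and releases res-13 and res-16
  hotel waits on nothing -> runs at once and releases res-17 and res-11
  bravo waits on nothing -> runs at once and releases res-7
  india: everything it awaited (res-1) is free; runs, freeing res-15 and res-18
  golf: everything it awaited (res-16, res-2 and res-15) is free; runs, freeing res-3
  alpha: everything it awaited (res-16 and res-11) is free; runs, freeing res-0 and res-10


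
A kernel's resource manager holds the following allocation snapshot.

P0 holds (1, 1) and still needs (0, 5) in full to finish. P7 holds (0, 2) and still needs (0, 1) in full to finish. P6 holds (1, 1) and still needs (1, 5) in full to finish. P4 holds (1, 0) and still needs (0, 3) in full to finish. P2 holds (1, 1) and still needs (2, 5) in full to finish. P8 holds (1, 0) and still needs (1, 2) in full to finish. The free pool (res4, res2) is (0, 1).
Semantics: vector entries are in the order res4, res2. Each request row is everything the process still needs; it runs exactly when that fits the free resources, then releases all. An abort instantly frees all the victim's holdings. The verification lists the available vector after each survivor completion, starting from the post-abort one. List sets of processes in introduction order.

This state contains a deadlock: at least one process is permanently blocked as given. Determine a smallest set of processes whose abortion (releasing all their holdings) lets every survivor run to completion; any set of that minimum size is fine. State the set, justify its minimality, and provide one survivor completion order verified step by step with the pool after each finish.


Minimum abort set: P6 and P2.
Key observation: before aborting P6 and P2, P0 was permanently blocked — no order could ever run it; afterwards it completes at step 4.
No one abort is enough; case by case: P0 alone leaves P6 blocked (short on res2); P7 alone leaves P0 blocked (short on res2); P6 alone leaves P0 blocked (short on res2); P4 alone leaves P0 blocked (short on res2); P2 alone leaves P0 blocked (short on res2); P8 alone leaves P0 blocked (short on res2).
The survivors complete as P4, P7, P8, P0. Step-by-step check (starting from the post-abort pool):
  pool = (2, 3)
  run P4 (needs (0, 3), free (2, 3)); after release of (1, 0) the pool is (3, 3)
  run P7 (needs (0, 1), free (3, 3)); after release of (0, 2) the pool is (3, 5)
  run P8 (needs (1, 2), free (3, 5)); after release of (1, 0) the pool is (4, 5)
  run P0 (needs (0, 5), free (4, 5)); after release of (1, 1) the pool is (5, 6)


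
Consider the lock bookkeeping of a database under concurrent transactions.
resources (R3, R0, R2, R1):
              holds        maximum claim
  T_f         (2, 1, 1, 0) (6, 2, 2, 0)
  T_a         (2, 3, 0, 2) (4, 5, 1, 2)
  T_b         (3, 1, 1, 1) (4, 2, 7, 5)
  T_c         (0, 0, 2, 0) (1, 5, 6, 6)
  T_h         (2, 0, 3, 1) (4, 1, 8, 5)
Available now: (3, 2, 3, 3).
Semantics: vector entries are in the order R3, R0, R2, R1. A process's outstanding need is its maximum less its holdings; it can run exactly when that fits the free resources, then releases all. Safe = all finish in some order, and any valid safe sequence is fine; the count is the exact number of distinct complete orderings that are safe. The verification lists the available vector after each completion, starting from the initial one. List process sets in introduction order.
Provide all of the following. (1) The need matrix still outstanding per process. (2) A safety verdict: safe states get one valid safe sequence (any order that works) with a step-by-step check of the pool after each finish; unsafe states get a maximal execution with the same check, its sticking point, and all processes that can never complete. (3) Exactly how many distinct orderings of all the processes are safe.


(1) Need matrix, components ordered R3, R0, R2, R1:
  T_f: (4, 1, 1, 0)
  T_a: (2, 2, 1, 0)
  T_b: (1, 1, 6, 4)
  T_c: (1, 5, 4, 6)
  T_h: (2, 1, 5, 4)
(2) The state is UNSAFE.
Key observation: after T_a, T_f the pool peaks at (7, 6, 4, 5), and each blocked process is short somewhere: T_b on R2; T_c on R1; T_h on R2.
Going as far as possible: T_a, T_f; after that, nothing fits. Verifying each step:
  pool = (3, 2, 3, 3)
  T_a: need (2, 2, 1, 0) fits (3, 2, 3, 3); releases (2, 3, 0, 2), pool now (5, 5, 3, 5)
  T_f: need (4, 1, 1, 0) fits (5, 5, 3, 5); releases (2, 1, 1, 0), pool now (7, 6, 4, 5)
  blocked: T_b wants (1, 1, 6, 4), pool (7, 6, 4, 5) — not enough R2
  blocked: T_c wants (1, 5, 4, 6), pool (7, 6, 4, 5) — not enough R1
  blocked: T_h wants (2, 1, 5, 4), pool (7, 6, 4, 5) — not enough R2
Permanently blocked: T_b, T_c and T_h.
(3) Exactly 0 of the possible complete orderings are safe sequences.


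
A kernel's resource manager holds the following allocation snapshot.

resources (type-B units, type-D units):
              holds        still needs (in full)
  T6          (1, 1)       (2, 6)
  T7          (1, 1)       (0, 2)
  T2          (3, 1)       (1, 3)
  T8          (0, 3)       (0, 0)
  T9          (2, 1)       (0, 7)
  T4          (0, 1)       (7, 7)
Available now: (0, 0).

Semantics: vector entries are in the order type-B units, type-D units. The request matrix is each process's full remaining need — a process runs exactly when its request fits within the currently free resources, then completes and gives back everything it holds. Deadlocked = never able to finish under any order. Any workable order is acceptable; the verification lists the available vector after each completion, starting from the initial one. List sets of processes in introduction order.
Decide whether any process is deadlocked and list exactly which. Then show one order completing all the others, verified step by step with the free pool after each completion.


Deadlocked set: T6, T9 and T4.
Key observation: once T8, T7, T2 finish, the pool peaks at (4, 5) — and every remaining process still needs more type-D units than that.
A valid finishing order for the others: T8, T7, T2. Verifying each step:
  pool = (0, 0)
  T8: need (0, 0) fits (0, 0); releases (0, 3), pool now (0, 3)
  T7: need (0, 2) fits (0, 3); releases (1, 1), pool now (1, 4)
  T2: need (1, 3) fits (1, 4); releases (3, 1), pool now (4, 5)
None of the blocked processes ever fits:
  T6 cannot run: need (2, 6) vs free (4, 5) (insufficient type-D units)
  T9 cannot run: need (0, 7) vs free (4, 5) (insufficient type-D units)
  T4 cannot run: need (7, 7) vs free (4, 5) (insufficient type-B units and type-D units)


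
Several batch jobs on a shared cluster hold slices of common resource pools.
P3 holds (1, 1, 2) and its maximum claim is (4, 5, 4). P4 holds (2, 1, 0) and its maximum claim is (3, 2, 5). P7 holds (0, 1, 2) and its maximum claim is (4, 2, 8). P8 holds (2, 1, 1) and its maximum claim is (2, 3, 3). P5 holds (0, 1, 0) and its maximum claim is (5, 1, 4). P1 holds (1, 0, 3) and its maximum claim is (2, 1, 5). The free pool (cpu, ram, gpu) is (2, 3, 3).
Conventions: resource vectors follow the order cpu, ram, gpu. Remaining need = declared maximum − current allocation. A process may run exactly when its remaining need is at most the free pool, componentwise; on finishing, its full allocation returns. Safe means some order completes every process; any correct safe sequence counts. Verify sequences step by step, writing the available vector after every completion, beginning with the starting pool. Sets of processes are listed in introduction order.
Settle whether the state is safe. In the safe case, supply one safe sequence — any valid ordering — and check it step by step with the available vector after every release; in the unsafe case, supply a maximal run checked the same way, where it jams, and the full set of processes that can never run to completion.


The state is SAFE; one workable sequence: P8, P1, P3, P5, P4, P7.
Key observation: reading the order forward, P3 is the first process whose need (3, 4, 2) meets the free pool (5, 4, 7) exactly on a resource it requests.
Step-by-step check:
  pool = (2, 3, 3)
  run P8 (needs (0, 2, 2), free (2, 3, 3)); after release of (2, 1, 1) the pool is (4, 4, 4)
  run P1 (needs (1, 1, 2), free (4, 4, 4)); after release of (1, 0, 3) the pool is (5, 4, 7)
  run P3 (needs (3, 4, 2), free (5, 4, 7)); after release of (1, 1, 2) the pool is (6, 5, 9)
  run P5 (needs (5, 0, 4), free (6, 5, 9)); after release of (0, 1, 0) the pool is (6, 6, 9)
  run P4 (needs (1, 1, 5), free (6, 6, 9)); after release of (2, 1, 0) the pool is (8, 7, 9)
  run P7 (needs (4, 1, 6), free (8, 7, 9)); after release of (0, 1, 2) the pool is (8, 8, 11)


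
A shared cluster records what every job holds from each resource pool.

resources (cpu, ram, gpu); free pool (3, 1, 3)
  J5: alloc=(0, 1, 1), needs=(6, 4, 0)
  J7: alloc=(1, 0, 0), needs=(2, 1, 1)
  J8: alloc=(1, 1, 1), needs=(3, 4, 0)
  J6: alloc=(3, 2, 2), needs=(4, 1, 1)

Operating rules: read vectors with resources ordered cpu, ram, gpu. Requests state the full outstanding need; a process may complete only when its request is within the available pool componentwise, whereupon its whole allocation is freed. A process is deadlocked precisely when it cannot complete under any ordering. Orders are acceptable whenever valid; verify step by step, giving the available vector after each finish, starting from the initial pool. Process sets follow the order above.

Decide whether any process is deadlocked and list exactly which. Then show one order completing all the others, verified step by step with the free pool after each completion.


Deadlocked set: J5 and J8.
Key observation: ram is the bottleneck — with J7, J6 done the pool holds (7, 3, 5), short of every remaining need.
One completion order for the rest: J7, J6. Verifying each step:
  pool = (3, 1, 3)
  run J7 (needs (2, 1, 1), free (3, 1, 3)); after release of (1, 0, 0) the pool is (4, 1, 3)
  run J6 (needs (4, 1, 1), free (4, 1, 3)); after release of (3, 2, 2) the pool is (7, 3, 5)
The stuck group stays short no matter what:
  blocked: J5 wants (6, 4, 0), pool (7, 3, 5) — not enough ram
  blocked: J8 wants (3, 4, 0), pool (7, 3, 5) — not enough ram


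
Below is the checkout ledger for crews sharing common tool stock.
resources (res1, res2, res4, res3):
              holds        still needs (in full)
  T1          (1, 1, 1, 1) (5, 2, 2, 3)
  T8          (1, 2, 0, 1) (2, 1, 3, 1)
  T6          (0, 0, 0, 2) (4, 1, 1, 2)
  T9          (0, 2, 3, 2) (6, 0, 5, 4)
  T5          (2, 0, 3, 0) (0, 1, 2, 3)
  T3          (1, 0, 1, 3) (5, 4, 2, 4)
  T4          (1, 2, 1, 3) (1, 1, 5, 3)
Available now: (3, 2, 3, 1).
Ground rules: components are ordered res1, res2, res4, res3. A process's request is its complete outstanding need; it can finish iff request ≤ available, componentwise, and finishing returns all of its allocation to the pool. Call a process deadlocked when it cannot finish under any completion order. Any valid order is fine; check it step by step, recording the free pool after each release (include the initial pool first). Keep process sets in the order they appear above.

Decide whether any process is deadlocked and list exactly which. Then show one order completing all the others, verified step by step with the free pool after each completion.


The deadlocked set is empty.
Key observation: T8 leads a chain of completions in which each release enables another process.
One completion order for the rest: T8, T6, T5, T3, T1, T4, T9. Check, step by step:
  pool = (3, 2, 3, 1)
  T8 needs (2, 1, 3, 1) <= (3, 2, 3, 1) -> finishes; pool += (1, 2, 0, 1) = (4, 4, 3, 2)
  T6 needs (4, 1, 1, 2) <= (4, 4, 3, 2) -> finishes; pool += (0, 0, 0, 2) = (4, 4, 3, 4)
  T5 needs (0, 1, 2, 3) <= (4, 4, 3, 4) -> finishes; pool += (2, 0, 3, 0) = (6, 4, 6, 4)
  T3 needs (5, 4, 2, 4) <= (6, 4, 6, 4) -> finishes; pool += (1, 0, 1, 3) = (7, 4, 7, 7)
  T1 needs (5, 2, 2, 3) <= (7, 4, 7, 7) -> finishes; pool += (1, 1, 1, 1) = (8, 5, 8, 8)
  T4 needs (1, 1, 5, 3) <= (8, 5, 8, 8) -> finishes; pool += (1, 2, 1, 3) = (9, 7, 9, 11)
  T9 needs (6, 0, 5, 4) <= (9, 7, 9, 11) -> finishes; pool += (0, 2, 3, 2) = (9, 9, 12, 13)


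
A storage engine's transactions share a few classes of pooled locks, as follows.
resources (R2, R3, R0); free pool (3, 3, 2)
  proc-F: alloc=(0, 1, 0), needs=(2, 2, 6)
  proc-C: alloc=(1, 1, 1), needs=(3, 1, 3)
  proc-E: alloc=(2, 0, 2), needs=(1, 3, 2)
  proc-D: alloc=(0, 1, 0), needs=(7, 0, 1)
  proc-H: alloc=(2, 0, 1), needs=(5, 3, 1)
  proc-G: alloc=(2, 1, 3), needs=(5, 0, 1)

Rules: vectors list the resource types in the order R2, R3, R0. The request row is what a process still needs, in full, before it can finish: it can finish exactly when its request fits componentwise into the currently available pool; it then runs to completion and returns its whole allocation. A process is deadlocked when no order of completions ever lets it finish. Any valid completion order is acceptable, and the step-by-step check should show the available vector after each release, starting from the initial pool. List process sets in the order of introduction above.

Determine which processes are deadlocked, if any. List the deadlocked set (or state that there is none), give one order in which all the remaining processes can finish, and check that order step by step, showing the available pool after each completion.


Nothing here is deadlocked.
Key observation: starting with proc-E, each completion frees enough for the next — no one is permanently blocked.
One completion order for the rest: proc-E, proc-G, proc-F, proc-D, proc-C, proc-H. Step-by-step check:
  pool = (3, 3, 2)
  run proc-E (needs (1, 3, 2), free (3, 3, 2)); after release of (2, 0, 2) the pool is (5, 3, 4)
  run proc-G (needs (5, 0, 1), free (5, 3, 4)); after release of (2, 1, 3) the pool is (7, 4, 7)
  run proc-F (needs (2, 2, 6), free (7, 4, 7)); after release of (0, 1, 0) the pool is (7, 5, 7)
  run proc-D (needs (7, 0, 1), free (7, 5, 7)); after release of (0, 1, 0) the pool is (7, 6, 7)
  run proc-C (needs (3, 1, 3), free (7, 6, 7)); after release of (1, 1, 1) the pool is (8, 7, 8)
  run proc-H (needs (5, 3, 1), free (8, 7, 8)); after release of (2, 0, 1) the pool is (10, 7, 9)


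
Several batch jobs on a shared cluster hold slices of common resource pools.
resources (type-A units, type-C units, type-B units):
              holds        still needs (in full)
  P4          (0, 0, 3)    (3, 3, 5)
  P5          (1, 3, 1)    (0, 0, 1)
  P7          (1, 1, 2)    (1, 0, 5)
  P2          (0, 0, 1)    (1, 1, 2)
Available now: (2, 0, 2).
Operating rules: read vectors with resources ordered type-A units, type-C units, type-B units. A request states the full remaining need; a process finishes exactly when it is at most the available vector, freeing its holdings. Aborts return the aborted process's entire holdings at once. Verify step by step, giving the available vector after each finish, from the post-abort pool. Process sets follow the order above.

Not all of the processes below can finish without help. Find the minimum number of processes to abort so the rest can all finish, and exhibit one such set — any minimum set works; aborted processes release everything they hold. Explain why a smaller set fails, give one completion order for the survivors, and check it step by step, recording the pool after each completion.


Minimum abort set: P7.
Key observation: P4 had no path to completion before; after the abort of P7 ((1, 1, 2) returned), step 3 is where it fits.
Why nothing smaller works: aborting no one leaves the state deadlocked as given.
Survivors finish in the order: P5, P2, P4. Verifying each step (pool after the aborts first):
  pool = (3, 1, 4)
  P5: need (0, 0, 1) fits (3, 1, 4); releases (1, 3, 1), pool now (4, 4, 5)
  P2: need (1, 1, 2) fits (4, 4, 5); releases (0, 0, 1), pool now (4, 4, 6)
  P4: need (3, 3, 5) fits (4, 4, 6); releases (0, 0, 3), pool now (4, 4, 9)


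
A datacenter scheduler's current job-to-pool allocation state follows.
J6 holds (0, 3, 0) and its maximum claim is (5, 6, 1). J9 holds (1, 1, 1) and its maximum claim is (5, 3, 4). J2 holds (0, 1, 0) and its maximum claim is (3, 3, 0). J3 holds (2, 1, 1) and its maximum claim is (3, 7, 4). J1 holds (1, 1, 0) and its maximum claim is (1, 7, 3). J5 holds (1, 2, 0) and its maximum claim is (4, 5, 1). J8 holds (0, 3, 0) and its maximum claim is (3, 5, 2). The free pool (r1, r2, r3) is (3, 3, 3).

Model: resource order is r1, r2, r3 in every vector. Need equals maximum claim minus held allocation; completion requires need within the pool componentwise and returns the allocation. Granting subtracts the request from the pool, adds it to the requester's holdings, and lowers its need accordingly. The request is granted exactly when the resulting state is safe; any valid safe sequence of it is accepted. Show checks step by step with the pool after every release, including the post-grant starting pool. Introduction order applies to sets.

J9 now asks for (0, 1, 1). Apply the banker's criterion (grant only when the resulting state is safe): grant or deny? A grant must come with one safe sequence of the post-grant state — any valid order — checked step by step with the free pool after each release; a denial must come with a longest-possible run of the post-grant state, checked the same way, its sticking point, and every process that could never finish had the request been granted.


GRANT: granting preserves safety; a valid post-grant sequence is J8, J2, J5, J9, J1, J3, J6.
Key observation: the transfer keeps a workable pool ((3, 2, 2)); J8 starts the safe sequence.
Check on the post-grant state, step by step:
  pool = (3, 2, 2)
  J8: need (3, 2, 2) fits (3, 2, 2); releases (0, 3, 0), pool now (3, 5, 2)
  J2: need (3, 2, 0) fits (3, 5, 2); releases (0, 1, 0), pool now (3, 6, 2)
  J5: need (3, 3, 1) fits (3, 6, 2); releases (1, 2, 0), pool now (4, 8, 2)
  J9: need (4, 1, 2) fits (4, 8, 2); releases (1, 2, 2), pool now (5, 10, 4)
  J1: need (0, 6, 3) fits (5, 10, 4); releases (1, 1, 0), pool now (6, 11, 4)
  J3: need (1, 6, 3) fits (6, 11, 4); releases (2, 1, 1), pool now (8, 12, 5)
  J6: need (5, 3, 1) fits (8, 12, 5); releases (0, 3, 0), pool now (8, 15, 5)


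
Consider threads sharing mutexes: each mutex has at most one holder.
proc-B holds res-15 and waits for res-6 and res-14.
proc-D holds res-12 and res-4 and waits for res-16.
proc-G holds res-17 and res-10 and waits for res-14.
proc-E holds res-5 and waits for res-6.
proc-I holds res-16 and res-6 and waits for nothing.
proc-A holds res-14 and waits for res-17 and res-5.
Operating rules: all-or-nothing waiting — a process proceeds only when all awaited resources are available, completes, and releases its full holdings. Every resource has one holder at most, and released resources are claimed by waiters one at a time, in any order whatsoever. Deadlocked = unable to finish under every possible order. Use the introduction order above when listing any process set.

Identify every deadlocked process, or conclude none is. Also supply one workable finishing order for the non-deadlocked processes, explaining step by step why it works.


Deadlocked set: proc-B, proc-G and proc-A.
Key observation: the wait chain closes on itself along proc-A -> proc-G -> proc-A; proc-B waits into the deadlock from upstream.
The rest can finish in the order proc-I, proc-E, proc-D.
Walking it through:
  proc-I waits on nothing -> runs at once and releases res-16 and res-6
  proc-E waits on res-6 — all released -> runs and releases res-5
  proc-D waits on res-16 — all released -> runs and releases res-12 and res-4


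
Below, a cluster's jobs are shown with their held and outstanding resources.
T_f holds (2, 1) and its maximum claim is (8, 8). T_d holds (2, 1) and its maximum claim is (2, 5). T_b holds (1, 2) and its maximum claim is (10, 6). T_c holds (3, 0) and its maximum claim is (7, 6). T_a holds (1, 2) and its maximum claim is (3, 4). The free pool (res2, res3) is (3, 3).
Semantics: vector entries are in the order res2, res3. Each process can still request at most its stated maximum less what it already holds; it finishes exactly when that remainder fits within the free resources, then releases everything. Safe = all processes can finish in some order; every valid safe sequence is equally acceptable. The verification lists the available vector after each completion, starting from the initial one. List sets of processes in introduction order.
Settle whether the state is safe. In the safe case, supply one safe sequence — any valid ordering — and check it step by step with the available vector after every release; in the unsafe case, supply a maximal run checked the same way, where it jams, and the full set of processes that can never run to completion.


SAFE, for example via the order T_a, T_d, T_c, T_b, T_f.
Key observation: T_c is the earliest step where a requested resource binds exactly: need (4, 6), pool (6, 6) at its turn.
Walking it through:
  pool = (3, 3)
  run T_a (needs (2, 2), free (3, 3)); after release of (1, 2) the pool is (4, 5)
  run T_d (needs (0, 4), free (4, 5)); after release of (2, 1) the pool is (6, 6)
  run T_c (needs (4, 6), free (6, 6)); after release of (3, 0) the pool is (9, 6)
  run T_b (needs (9, 4), free (9, 6)); after release of (1, 2) the pool is (10, 8)
  run T_f (needs (6, 7), free (10, 8)); after release of (2, 1) the pool is (12, 9)


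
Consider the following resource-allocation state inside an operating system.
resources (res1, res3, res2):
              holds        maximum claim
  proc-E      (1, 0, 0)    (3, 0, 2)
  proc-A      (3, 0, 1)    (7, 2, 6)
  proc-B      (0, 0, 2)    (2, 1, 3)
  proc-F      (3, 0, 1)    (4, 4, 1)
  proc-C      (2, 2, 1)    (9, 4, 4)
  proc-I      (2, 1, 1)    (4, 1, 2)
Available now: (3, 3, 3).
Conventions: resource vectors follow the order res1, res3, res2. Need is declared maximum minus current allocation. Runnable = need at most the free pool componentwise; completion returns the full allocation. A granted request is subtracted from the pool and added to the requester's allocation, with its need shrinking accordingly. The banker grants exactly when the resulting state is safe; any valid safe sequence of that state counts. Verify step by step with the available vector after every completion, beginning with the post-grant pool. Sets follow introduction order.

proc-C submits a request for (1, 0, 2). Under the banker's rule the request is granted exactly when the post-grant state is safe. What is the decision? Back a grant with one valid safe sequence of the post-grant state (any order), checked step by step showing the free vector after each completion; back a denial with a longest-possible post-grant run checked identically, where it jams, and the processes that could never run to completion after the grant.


GRANT: granting preserves safety; a valid post-grant sequence is proc-I, proc-B, proc-F, proc-E, proc-C, proc-A.
Key observation: post-grant, (2, 3, 1) remains, and an order beginning with proc-I completes everyone.
Verifying the post-grant state step by step:
  pool = (2, 3, 1)
  proc-I needs (2, 0, 1) <= (2, 3, 1) -> finishes; pool += (2, 1, 1) = (4, 4, 2)
  proc-B needs (2, 1, 1) <= (4, 4, 2) -> finishes; pool += (0, 0, 2) = (4, 4, 4)
  proc-F needs (1, 4, 0) <= (4, 4, 4) -> finishes; pool += (3, 0, 1) = (7, 4, 5)
  proc-E needs (2, 0, 2) <= (7, 4, 5) -> finishes; pool += (1, 0, 0) = (8, 4, 5)
  proc-C needs (6, 2, 1) <= (8, 4, 5) -> finishes; pool += (3, 2, 3) = (11, 6, 8)
  proc-A needs (4, 2, 5) <= (11, 6, 8) -> finishes; pool += (3, 0, 1) = (14, 6, 9)


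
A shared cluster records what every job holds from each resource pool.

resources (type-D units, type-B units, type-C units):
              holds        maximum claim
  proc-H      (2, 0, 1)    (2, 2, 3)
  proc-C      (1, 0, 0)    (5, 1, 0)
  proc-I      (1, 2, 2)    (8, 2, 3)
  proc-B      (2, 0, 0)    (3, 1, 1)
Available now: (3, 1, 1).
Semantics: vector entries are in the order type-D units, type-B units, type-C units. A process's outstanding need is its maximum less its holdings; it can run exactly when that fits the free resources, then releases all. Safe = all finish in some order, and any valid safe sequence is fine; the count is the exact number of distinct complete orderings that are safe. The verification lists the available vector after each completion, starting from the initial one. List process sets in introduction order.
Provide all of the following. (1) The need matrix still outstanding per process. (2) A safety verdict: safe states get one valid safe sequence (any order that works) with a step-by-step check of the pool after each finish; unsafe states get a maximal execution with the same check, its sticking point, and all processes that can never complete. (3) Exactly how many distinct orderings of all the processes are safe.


(1) Outstanding need per process (order type-D units, type-B units, type-C units):
  proc-H: (0, 2, 2)
  proc-C: (4, 1, 0)
  proc-I: (7, 0, 1)
  proc-B: (1, 1, 1)
(2) The state is UNSAFE.
Key observation: after proc-B, proc-C the pool peaks at (6, 1, 1), and each blocked process is short somewhere: proc-H on type-B units, type-C units; proc-I on type-D units.
Going as far as possible: proc-B, proc-C; after that, nothing fits. Walking it through:
  pool = (3, 1, 1)
  proc-B: need (1, 1, 1) fits (3, 1, 1); releases (2, 0, 0), pool now (5, 1, 1)
  proc-C: need (4, 1, 0) fits (5, 1, 1); releases (1, 0, 0), pool now (6, 1, 1)
  blocked: proc-H wants (0, 2, 2), pool (6, 1, 1) — not enough type-B units and type-C units
  blocked: proc-I wants (7, 0, 1), pool (6, 1, 1) — not enough type-D units
Never able to finish: proc-H and proc-I.
(3) Exactly 0 of the possible complete orderings are safe sequences.


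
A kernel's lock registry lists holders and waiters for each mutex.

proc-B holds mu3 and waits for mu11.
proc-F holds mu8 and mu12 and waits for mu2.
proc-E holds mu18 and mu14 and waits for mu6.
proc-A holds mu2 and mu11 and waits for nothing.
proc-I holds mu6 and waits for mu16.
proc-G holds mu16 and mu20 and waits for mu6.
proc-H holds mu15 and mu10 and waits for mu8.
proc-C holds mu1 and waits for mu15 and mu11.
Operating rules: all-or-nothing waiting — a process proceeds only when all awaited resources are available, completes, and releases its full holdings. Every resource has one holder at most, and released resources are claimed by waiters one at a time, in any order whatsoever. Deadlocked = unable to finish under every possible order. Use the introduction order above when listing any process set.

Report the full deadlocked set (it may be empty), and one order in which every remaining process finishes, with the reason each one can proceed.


Deadlocked set: proc-E, proc-I and proc-G.
Key observation: the waits loop around proc-I -> proc-G -> proc-I with no way out; proc-E waits into the deadlock from upstream.
A valid finishing order for the others: proc-A, proc-F, proc-H, proc-C, proc-B.
Step-by-step check:
  proc-A: no waits; runs immediately, freeing mu2 and mu11
  run proc-F (all its waits — mu2 — are resolved); releases mu8 and mu12
  run proc-H (all its waits — mu8 — are resolved); releases mu15 and mu10
  run proc-C (all its waits — mu15 and mu11 — are resolved); releases mu1
  run proc-B (all its waits — mu11 — are resolved); releases mu3


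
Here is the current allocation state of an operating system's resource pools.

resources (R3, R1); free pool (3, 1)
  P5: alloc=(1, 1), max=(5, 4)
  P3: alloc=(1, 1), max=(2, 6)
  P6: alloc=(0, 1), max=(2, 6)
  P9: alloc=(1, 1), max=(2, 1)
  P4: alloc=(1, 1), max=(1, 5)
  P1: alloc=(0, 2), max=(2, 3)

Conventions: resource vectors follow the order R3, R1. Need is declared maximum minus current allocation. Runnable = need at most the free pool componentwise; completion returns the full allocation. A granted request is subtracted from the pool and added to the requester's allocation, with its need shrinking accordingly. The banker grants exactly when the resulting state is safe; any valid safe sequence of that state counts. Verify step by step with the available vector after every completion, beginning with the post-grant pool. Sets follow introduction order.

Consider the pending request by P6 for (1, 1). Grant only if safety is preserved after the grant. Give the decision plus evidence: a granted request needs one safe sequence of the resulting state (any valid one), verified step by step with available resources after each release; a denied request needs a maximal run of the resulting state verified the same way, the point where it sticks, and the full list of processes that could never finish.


DENY. Granting would leave the state unsafe.
Key observation: after P9, P1 the pool peaks at (3, 3), and each blocked process is short somewhere: P5 on R3; P3 on R1; P6 on R1; P4 on R1.
On the post-grant state, P9, P1 is a maximal run — nothing extends it. Walking it through:
  pool = (2, 0)
  P9 needs (1, 0) <= (2, 0) -> finishes; pool += (1, 1) = (3, 1)
  P1 needs (2, 1) <= (3, 1) -> finishes; pool += (0, 2) = (3, 3)
  blocked: P5 wants (4, 3), pool (3, 3) — not enough R3
  blocked: P3 wants (1, 5), pool (3, 3) — not enough R1
  blocked: P6 wants (1, 4), pool (3, 3) — not enough R1
  blocked: P4 wants (0, 4), pool (3, 3) — not enough R1
Processes that could never finish after the grant: P5, P3, P6 and P4.
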